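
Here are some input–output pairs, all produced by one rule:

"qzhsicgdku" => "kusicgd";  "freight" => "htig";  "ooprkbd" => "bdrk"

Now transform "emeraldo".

In each case the input is transformed by: delete the first 3 characters, then move the last 2 characters to the front (rotate right by 2).
For "emeraldo", step one produces "raldo"; step two turns that into "doral".

doral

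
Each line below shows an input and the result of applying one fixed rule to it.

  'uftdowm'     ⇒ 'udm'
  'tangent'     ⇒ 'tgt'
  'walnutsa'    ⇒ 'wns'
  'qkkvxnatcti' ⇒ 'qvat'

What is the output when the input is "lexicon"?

lin

Each output is the input with this applied: keep one character in every 3, starting at position 1 (positions 1st, 4th, 7th, ...).
Applying that to "lexicon" gives "lin".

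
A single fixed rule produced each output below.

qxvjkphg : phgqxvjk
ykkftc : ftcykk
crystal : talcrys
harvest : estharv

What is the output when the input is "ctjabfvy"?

fvyctjab

The transformation: move the last 3 characters to the front (rotate right by 3).
For "ctjabfvy" the result is "fvyctjab".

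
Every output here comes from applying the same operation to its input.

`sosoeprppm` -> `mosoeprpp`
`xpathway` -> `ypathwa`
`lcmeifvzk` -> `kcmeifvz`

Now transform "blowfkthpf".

flowfkthp

Each output is the input with this applied: swap the first and last characters, then delete the last character.
Applying that to "blowfkthpf" gives "flowfkthp".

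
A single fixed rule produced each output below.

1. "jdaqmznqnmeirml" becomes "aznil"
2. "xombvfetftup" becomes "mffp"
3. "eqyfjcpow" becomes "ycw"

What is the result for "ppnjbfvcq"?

Rule — keep one character in every 3, starting at position 3 (positions 3rd, 6th, 9th, ...).
Applying that to "ppnjbfvcq" gives "nfq".

nfq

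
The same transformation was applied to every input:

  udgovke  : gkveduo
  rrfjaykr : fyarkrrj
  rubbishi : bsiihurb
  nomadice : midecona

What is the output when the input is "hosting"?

The rule is to swap each adjacent pair of characters (1↔2, 3↔4, ...), then move the first 3 characters to the end (rotate left by 3).
"hosting" → "ohtsnig" → "snigoht".

snigoht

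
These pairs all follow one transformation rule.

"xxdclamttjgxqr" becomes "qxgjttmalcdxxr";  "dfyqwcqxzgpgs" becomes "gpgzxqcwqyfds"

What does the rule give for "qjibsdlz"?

ldsbijqz

The transformation: reverse the string, then move the first character to the end.
On "qjibsdlz": the first step gives "zldsbijq", and the second then gives "ldsbijqz".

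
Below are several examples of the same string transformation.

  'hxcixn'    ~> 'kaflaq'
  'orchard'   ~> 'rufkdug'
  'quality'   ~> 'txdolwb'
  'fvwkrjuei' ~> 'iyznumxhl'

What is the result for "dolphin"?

grosklq

In each case the input is transformed by: shift every letter 3 places forward in the alphabet (wrapping around).
Applying that to "dolphin" gives "grosklq".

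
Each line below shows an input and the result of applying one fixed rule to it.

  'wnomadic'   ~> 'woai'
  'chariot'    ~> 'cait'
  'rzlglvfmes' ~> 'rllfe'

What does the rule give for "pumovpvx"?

In each case the input is transformed by: keep every other character starting from the first (positions 1st, 3rd, 5th, ...).
Applying that to "pumovpvx" gives "pmvv".

pmvv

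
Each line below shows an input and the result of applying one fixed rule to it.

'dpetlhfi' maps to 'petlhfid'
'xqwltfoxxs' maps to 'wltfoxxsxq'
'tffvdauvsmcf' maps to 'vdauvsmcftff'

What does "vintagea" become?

intageav

The rule is to move the last 3 characters to the front (rotate right by 3), then swap the front and back halves of the string.
For "vintagea" the result is "intageav".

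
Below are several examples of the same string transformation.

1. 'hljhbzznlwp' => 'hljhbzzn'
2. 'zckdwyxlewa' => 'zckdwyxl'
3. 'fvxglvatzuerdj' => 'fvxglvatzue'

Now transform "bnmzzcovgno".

bnmzzcov

The transformation: delete the last 3 characters.
On "bnmzzcovgno" that produces "bnmzzcov".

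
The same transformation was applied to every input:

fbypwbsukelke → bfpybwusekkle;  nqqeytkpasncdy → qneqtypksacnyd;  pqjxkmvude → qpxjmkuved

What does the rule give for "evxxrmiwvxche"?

vexxmrwixvhce

The pattern: swap each adjacent pair of characters (1↔2, 3↔4, ...).
So "evxxrmiwvxche" becomes "vexxmrwixvhce".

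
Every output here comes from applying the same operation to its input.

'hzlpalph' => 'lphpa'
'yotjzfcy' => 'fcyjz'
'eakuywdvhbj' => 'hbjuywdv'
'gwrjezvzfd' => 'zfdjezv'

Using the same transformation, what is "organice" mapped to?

Looking at the pairs, the operation is to delete the first 3 characters, then move the last 3 characters to the front (rotate right by 3).
Starting from "organice": after the first operation, "anice"; after the second, "icean".
(Check on "eakuywdvhbj": → "uywdvhbj" → "hbjuywdv" ✓)

icean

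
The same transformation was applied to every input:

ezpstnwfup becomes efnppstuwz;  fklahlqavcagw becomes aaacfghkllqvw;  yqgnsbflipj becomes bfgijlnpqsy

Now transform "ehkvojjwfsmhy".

Each output is the input with this applied: sort the characters into alphabetical order.
On "ehkvojjwfsmhy" that produces "efhhjjkmosvwy".

efhhjjkmosvwy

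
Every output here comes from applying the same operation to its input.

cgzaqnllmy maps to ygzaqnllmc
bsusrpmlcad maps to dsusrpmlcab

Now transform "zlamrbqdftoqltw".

The transformation: swap the first and last characters.
For "zlamrbqdftoqltw" the result is "wlamrbqdftoqltz".

wlamrbqdftoqltz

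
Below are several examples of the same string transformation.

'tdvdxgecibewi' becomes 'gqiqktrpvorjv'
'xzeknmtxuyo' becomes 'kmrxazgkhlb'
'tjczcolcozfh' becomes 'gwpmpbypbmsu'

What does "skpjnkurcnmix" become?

fxcwaxhepazvk

What's happening: shift every letter 13 places forward in the alphabet (wrapping around) — i.e. ROT13.
Doing the same to "skpjnkurcnmix": "fxcwaxhepazvk".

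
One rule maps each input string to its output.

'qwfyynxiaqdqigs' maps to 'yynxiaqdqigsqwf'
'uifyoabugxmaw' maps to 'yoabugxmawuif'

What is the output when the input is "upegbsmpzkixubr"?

The transformation: move the first 3 characters to the end (rotate left by 3).
Applying that to "upegbsmpzkixubr" gives "gbsmpzkixubrupe".

gbsmpzkixubrupe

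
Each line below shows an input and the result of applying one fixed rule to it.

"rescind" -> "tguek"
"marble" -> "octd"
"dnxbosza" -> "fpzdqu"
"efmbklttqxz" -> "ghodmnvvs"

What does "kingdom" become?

mkpif

Each output is the input with this applied: shift every letter 2 places forward in the alphabet (wrapping around), then delete the last 2 characters.
Starting from "kingdom": after the first operation, "mkpifqo"; after the second, "mkpif".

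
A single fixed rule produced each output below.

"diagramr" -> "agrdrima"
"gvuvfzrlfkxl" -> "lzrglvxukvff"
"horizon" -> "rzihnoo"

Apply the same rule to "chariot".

The rule is to take characters alternately from the front and the back (1st, last, 2nd, 2nd-last, ...), then move the last 3 characters to the front (rotate right by 3).
Starting from "chariot": after the first operation, "cthoair"; after the second, "airctho".
(Check on "horizon": → "hnoorzi" → "rzihnoo" ✓)

airctho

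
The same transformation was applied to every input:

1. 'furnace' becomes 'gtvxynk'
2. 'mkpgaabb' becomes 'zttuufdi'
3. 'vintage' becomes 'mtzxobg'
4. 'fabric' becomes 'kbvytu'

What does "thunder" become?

gwxkman

Looking at the pairs, the operation is to move the first 3 characters to the end (rotate left by 3), then shift every letter 7 places backward in the alphabet (wrapping around).
"thunder" → "gwxkman".
(Check on "vintage": → "tagevin" → "mtzxobg" ✓)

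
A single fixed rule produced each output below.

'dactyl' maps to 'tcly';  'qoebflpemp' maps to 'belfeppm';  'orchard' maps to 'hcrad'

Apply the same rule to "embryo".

rboy

In each case the input is transformed by: delete the first 2 characters, then swap each adjacent pair of characters (1↔2, 3↔4, ...).
"embryo" → "bryo" → "rboy".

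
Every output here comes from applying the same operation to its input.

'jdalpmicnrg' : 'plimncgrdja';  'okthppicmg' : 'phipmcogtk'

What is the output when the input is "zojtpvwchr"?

Looking at the pairs, the operation is to move the first 3 characters to the end (rotate left by 3), then swap each adjacent pair of characters (1↔2, 3↔4, ...).
Applying both steps to "zojtpvwchr": "tpvwchrzoj", then "ptwvhczrjo".

ptwvhczrjo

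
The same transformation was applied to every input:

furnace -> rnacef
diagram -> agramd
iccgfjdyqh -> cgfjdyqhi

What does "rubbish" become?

bbishr

The rule is to move the first 2 characters to the end (rotate left by 2), then delete the last character.
"rubbish" → "bbishr".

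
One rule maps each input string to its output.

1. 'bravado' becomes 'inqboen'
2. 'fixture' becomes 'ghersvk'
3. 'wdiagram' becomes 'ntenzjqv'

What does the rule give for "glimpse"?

Rule — shift every letter 13 places forward in the alphabet (wrapping around) — i.e. ROT13, then move the first 3 characters to the end (rotate left by 3).
Applying that to "glimpse" gives "zcfrtyv".

zcfrtyv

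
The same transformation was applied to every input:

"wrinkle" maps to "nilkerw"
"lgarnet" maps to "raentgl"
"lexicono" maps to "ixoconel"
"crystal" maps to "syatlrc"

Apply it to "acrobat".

Looking at the pairs, the operation is to swap each adjacent pair of characters (1↔2, 3↔4, ...), then move the first 2 characters to the end (rotate left by 2).
Applying both steps to "acrobat": "caorabt", then "orabtca".

orabtca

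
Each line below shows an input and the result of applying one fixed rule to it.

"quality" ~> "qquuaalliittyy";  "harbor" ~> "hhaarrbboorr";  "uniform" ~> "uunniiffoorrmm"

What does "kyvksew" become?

kkyyvvkksseeww

The rule is to double every character.
On "kyvksew" that produces "kkyyvvkksseeww".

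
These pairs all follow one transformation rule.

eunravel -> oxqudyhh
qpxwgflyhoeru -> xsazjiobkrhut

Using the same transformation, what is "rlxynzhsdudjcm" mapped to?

poabqckvgxgmfu

The transformation: swap the first and last characters, then shift every letter 3 places forward in the alphabet (wrapping around).
"rlxynzhsdudjcm" → "mlxynzhsdudjcr" → "poabqckvgxgmfu".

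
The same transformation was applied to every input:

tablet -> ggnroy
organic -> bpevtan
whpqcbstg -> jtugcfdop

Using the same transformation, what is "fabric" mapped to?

spnvoe

The pattern: take characters alternately from the front and the back (1st, last, 2nd, 2nd-last, ...), then shift every letter 13 places forward in the alphabet (wrapping around) — i.e. ROT13.
For "fabric" the result is "spnvoe".
(Check on "whpqcbstg": → "wghtpsqbc" → "jtugcfdop" ✓)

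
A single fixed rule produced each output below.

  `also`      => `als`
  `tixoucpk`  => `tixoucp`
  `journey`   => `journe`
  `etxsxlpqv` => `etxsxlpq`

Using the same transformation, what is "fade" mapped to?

fad

In each case the input is transformed by: delete the last character.
For "fade" the result is "fad".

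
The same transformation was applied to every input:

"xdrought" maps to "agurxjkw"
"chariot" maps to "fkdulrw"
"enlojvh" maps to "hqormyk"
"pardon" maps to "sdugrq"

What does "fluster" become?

What's happening: shift every letter 3 places forward in the alphabet (wrapping around).
So "fluster" becomes "ioxvwhu".

ioxvwhu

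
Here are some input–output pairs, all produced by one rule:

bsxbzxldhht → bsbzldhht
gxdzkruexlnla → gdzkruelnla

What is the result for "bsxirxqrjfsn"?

The pattern: remove every "x".
Applying that to "bsxirxqrjfsn" gives "bsirqrjfsn".

bsirqrjfsn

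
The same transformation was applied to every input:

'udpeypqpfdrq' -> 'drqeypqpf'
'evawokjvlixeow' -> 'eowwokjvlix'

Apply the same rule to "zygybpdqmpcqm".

Looking at the pairs, the operation is to delete the first 3 characters, then move the last 3 characters to the front (rotate right by 3).
Applying both steps to "zygybpdqmpcqm": "ybpdqmpcqm", then "cqmybpdqmp".

cqmybpdqmp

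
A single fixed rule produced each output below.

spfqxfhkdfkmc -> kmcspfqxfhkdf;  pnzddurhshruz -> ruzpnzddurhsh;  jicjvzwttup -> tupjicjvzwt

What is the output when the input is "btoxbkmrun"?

Rule — move the last 3 characters to the front (rotate right by 3).
Applying that to "btoxbkmrun" gives "runbtoxbkm".

runbtoxbkm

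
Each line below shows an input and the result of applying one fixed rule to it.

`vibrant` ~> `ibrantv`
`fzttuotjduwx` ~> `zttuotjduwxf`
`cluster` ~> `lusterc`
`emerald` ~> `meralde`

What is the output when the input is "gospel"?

ospelg

The transformation: move the first character to the end.
Doing the same to "gospel": "ospelg".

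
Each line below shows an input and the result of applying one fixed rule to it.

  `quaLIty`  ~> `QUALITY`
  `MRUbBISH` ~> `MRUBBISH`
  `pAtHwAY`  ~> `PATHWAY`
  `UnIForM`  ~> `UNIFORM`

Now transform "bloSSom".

BLOSSOM

Looking at the pairs, the operation is to convert every letter to uppercase.
Applying that to "bloSSom" gives "BLOSSOM".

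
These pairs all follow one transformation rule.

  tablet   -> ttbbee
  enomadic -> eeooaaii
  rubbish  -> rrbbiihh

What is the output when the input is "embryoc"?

What's happening: keep every other character starting from the first (positions 1st, 3rd, 5th, ...), then double every character.
"embryoc" → "ebyc" → "eebbyycc".

eebbyycc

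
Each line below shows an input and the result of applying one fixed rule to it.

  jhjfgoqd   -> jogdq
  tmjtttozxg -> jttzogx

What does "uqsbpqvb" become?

Rule — swap each adjacent pair of characters (1↔2, 3↔4, ...), then delete the first 3 characters.
Applying both steps to "uqsbpqvb": "qubsqpbv", then "sqpbv".

sqpbv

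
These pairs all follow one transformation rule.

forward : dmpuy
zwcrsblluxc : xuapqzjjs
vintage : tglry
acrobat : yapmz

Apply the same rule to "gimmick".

egkkg

In each case the input is transformed by: shift every letter 2 places backward in the alphabet (wrapping around), then delete the last 2 characters.
Applying both steps to "gimmick": "egkkgai", then "egkkg".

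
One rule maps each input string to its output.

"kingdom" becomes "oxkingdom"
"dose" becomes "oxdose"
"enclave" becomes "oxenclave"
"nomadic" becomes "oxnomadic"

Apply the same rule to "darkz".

What's happening: prepend "ox".
For "darkz" the result is "oxdarkz".

oxdarkz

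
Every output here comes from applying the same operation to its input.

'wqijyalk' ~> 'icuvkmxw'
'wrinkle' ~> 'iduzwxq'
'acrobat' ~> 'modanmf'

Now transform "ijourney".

Each output is the input with this applied: shift every letter 12 places forward in the alphabet (wrapping around).
"ijourney" → "uvagdzqk".

uvagdzqk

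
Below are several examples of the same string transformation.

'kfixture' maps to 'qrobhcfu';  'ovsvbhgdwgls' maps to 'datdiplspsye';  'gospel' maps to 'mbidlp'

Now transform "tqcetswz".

qptwqnzb

The transformation: shift every letter 3 places backward in the alphabet (wrapping around), then swap the front and back halves of the string.
On "tqcetswz" that produces "qptwqnzb".
(Check on "gospel": → "dlpmbi" → "mbidlp" ✓)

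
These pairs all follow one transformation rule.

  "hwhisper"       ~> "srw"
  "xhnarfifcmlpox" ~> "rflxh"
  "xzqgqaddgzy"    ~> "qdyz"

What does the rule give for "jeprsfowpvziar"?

Rule — keep one character in every 3, starting at position 2 (positions 2nd, 5th, 8th, ...), then move the first character to the end.
Working it through for "jeprsfowpvziar": intermediate "eswzr", final "swzre".

swzre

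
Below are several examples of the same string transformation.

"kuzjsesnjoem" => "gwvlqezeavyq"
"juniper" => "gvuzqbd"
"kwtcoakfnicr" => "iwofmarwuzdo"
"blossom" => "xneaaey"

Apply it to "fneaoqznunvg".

What's happening: swap each adjacent pair of characters (1↔2, 3↔4, ...), then shift every letter 12 places forward in the alphabet (wrapping around).
"fneaoqznunvg" → "nfaeqonznugv" → "zrmqcazlzgsh".

zrmqcazlzgsh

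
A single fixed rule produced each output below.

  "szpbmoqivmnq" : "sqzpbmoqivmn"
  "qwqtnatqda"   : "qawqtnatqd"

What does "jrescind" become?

jdrescin

The pattern: swap the first and last characters, then move the last character to the front.
Applying both steps to "jrescind": "drescinj", then "jdrescin".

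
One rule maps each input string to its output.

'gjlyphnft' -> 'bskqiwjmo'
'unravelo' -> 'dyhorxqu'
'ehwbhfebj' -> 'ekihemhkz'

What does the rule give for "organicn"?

In each case the input is transformed by: move the first 3 characters to the end (rotate left by 3), then shift every letter 3 places forward in the alphabet (wrapping around).
Starting from "organicn": after the first operation, "anicnorg"; after the second, "dqlfqruj".

dqlfqruj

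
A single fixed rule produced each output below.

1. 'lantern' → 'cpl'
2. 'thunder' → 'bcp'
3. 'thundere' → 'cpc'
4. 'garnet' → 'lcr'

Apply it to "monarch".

paf

Looking at the pairs, the operation is to shift every letter 2 places backward in the alphabet (wrapping around), then keep only the last 3 characters.
On "monarch": the first step gives "kmlypaf", and the second then gives "paf".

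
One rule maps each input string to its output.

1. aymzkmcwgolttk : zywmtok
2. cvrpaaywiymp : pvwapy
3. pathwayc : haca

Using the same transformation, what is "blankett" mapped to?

The pattern: keep every other character starting from the second (positions 2nd, 4th, 6th, ...), then swap each adjacent pair of characters (1↔2, 3↔4, ...).
Working it through for "blankett": intermediate "lnet", final "nlte".

nlte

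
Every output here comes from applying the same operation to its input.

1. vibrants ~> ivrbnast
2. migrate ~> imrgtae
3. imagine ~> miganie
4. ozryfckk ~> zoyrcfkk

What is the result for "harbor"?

ahbrro

Looking at the pairs, the operation is to swap each adjacent pair of characters (1↔2, 3↔4, ...).
"harbor" → "ahbrro".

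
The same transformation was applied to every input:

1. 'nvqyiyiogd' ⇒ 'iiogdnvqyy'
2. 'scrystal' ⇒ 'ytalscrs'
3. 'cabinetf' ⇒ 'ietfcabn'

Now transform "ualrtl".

ltluar

The rule is to swap the front and back halves of the string, then swap the first and last characters.
Applying that to "ualrtl" gives "ltluar".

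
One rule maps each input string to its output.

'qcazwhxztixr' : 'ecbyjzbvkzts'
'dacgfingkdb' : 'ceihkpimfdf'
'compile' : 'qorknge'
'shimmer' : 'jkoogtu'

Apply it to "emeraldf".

The pattern: move the first character to the end, then shift every letter 2 places forward in the alphabet (wrapping around).
On "emeraldf": the first step gives "meraldfe", and the second then gives "ogtcnfhg".

ogtcnfhg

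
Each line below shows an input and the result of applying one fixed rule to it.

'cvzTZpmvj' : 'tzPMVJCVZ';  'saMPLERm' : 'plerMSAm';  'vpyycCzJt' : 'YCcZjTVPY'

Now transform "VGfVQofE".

The pattern: flip the case of every letter, then move the first 3 characters to the end (rotate left by 3).
On "VGfVQofE": the first step gives "vgFvqOFe", and the second then gives "vqOFevgF".

vqOFevgF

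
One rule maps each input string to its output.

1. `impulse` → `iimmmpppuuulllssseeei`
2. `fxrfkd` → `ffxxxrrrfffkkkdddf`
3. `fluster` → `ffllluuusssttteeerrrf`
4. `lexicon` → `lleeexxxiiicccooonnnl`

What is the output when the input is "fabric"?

ffaaabbbrrriiicccf

What's happening: repeat every character 3 times, then move the first character to the end.
For "fabric", step one produces "fffaaabbbrrriiiccc"; step two turns that into "ffaaabbbrrriiicccf".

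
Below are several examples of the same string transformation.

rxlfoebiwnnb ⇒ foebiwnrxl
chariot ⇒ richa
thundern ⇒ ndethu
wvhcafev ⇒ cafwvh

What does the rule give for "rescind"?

cires

In each case the input is transformed by: delete the last 2 characters, then move the first 3 characters to the end (rotate left by 3).
"rescind" → "cires".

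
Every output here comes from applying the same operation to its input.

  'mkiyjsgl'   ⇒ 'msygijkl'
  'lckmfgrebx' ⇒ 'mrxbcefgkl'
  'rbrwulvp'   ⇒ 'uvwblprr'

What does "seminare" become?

The transformation: sort the characters into alphabetical order, then move the last 3 characters to the front (rotate right by 3).
Starting from "seminare": after the first operation, "aeeimnrs"; after the second, "nrsaeeim".

nrsaeeim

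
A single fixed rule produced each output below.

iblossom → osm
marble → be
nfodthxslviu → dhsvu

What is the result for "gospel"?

Each output is the input with this applied: keep every other character starting from the second (positions 2nd, 4th, 6th, ...), then delete the first character.
Working it through for "gospel": intermediate "opl", final "pl".

pl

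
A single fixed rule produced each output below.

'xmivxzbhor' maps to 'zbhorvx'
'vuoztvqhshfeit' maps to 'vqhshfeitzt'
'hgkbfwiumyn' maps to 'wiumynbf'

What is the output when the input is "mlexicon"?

Each output is the input with this applied: delete the first 3 characters, then move the first 2 characters to the end (rotate left by 2).
"mlexicon" → "xicon" → "conxi".

conxi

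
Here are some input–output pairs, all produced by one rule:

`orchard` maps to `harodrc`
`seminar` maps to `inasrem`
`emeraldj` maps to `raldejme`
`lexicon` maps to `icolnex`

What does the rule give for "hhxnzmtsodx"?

nzmtsodhxhx

The pattern: swap the first and last characters, then move the first 3 characters to the end (rotate left by 3).
Starting from "hhxnzmtsodx": after the first operation, "xhxnzmtsodh"; after the second, "nzmtsodhxhx".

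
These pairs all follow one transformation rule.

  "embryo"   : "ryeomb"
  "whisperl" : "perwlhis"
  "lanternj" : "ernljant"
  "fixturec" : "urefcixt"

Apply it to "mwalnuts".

Rule — swap the first and last characters, then swap the front and back halves of the string.
Doing the same to "mwalnuts": "nutmswal".

nutmswal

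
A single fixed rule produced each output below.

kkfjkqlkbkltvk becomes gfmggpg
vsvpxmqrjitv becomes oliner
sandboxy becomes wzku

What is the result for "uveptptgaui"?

rllcq

Looking at the pairs, the operation is to shift every letter 4 places backward in the alphabet (wrapping around), then keep every other character starting from the second (positions 2nd, 4th, 6th, ...).
"uveptptgaui" → "qralplpcwqe" → "rllcq".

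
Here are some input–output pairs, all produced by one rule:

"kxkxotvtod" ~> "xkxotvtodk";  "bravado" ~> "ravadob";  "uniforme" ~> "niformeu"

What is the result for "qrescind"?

rescindq

Rule — move the first character to the end.
Applying that to "qrescind" gives "rescindq".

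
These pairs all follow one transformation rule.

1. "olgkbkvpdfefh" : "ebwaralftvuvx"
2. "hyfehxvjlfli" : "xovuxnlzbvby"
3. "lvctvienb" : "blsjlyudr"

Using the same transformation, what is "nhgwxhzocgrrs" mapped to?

dxwmnxpeswhhi

The transformation: shift every letter 10 places backward in the alphabet (wrapping around).
Applying that to "nhgwxhzocgrrs" gives "dxwmnxpeswhhi".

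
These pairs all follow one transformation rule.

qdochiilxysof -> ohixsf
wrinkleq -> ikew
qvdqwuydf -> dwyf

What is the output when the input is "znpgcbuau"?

Each output is the input with this applied: move the first character to the end, then keep every other character starting from the second (positions 2nd, 4th, 6th, ...).
Applying both steps to "znpgcbuau": "npgcbuauz", then "pcuu".

pcuu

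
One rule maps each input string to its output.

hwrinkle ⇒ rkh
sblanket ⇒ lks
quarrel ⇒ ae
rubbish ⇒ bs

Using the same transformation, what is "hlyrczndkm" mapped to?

In each case the input is transformed by: move the first character to the end, then keep one character in every 3, starting at position 2 (positions 2nd, 5th, 8th, ...).
"hlyrczndkm" → "lyrczndkmh" → "yzk".

yzk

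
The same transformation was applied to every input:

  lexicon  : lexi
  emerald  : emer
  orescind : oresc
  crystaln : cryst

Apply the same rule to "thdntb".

thd

Rule — delete the last 3 characters.
On "thdntb" that produces "thd".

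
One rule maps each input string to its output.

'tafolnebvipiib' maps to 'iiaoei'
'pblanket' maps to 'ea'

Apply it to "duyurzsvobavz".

The transformation: move the last 3 characters to the front (rotate right by 3), then keep only the vowels.
Applying both steps to "duyurzsvobavz": "avzduyurzsvob", then "auuo".

auuo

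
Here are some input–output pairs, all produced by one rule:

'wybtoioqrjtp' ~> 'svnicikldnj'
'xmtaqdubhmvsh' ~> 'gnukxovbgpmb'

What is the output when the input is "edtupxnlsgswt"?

xnojrhfmamqn

What's happening: shift every letter 6 places backward in the alphabet (wrapping around), then delete the first character.
Working it through for "edtupxnlsgswt": intermediate "yxnojrhfmamqn", final "xnojrhfmamqn".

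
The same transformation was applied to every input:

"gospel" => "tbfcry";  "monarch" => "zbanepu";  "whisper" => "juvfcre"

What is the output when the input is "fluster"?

Each output is the input with this applied: shift every letter 13 places forward in the alphabet (wrapping around) — i.e. ROT13.
So "fluster" becomes "syhfgre".

syhfgre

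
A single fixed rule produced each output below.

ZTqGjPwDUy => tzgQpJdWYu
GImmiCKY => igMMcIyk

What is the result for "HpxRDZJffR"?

The pattern: swap each adjacent pair of characters (1↔2, 3↔4, ...), then flip the case of every letter.
"HpxRDZJffR" → "PhrXzdFjrF".

PhrXzdFjrF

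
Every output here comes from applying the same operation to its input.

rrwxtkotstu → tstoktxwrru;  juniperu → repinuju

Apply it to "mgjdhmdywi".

The transformation: move the last character to the front, then reverse the string.
Working it through for "mgjdhmdywi": intermediate "imgjdhmdyw", final "wydmhdjgmi".

wydmhdjgmi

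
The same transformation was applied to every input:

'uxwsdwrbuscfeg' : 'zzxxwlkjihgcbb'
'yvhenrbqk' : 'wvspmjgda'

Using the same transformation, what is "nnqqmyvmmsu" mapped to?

zxvvssrrrda

Rule — shift every letter 5 places forward in the alphabet (wrapping around), then sort the characters into reverse alphabetical order.
Applying both steps to "nnqqmyvmmsu": "ssvvrdarrxz", then "zxvvssrrrda".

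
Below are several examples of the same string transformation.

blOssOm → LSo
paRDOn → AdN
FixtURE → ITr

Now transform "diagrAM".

In each case the input is transformed by: flip the case of every letter, then keep every other character starting from the second (positions 2nd, 4th, 6th, ...).
Working it through for "diagrAM": intermediate "DIAGRam", final "IGa".

IGa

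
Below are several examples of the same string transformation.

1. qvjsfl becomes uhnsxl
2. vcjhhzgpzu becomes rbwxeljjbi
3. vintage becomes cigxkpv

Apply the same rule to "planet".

pgvrnc

What's happening: shift every letter 2 places forward in the alphabet (wrapping around), then move the last 3 characters to the front (rotate right by 3).
Starting from "planet": after the first operation, "rncpgv"; after the second, "pgvrnc".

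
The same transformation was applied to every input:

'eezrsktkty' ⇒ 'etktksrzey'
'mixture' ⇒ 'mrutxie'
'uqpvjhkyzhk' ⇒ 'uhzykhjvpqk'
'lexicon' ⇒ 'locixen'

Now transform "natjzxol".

Looking at the pairs, the operation is to swap the first and last characters, then reverse the string.
Applying both steps to "natjzxol": "latjzxon", then "noxzjtal".
(Check on "mixture": → "eixturm" → "mrutxie" ✓)

noxzjtal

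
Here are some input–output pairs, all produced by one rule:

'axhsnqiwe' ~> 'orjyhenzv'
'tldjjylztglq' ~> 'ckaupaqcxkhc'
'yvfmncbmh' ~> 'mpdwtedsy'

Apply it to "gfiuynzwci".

wxlzepnqzt

Looking at the pairs, the operation is to shift every letter 9 places backward in the alphabet (wrapping around), then swap each adjacent pair of characters (1↔2, 3↔4, ...).
Working it through for "gfiuynzwci": intermediate "xwzlpeqntz", final "wxlzepnqzt".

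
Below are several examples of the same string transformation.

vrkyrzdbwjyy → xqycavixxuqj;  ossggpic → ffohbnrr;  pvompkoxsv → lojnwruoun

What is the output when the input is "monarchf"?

zqbgelnm

Looking at the pairs, the operation is to move the first 3 characters to the end (rotate left by 3), then shift every letter 1 place backward in the alphabet (wrapping around).
For "monarchf", step one produces "archfmon"; step two turns that into "zqbgelnm".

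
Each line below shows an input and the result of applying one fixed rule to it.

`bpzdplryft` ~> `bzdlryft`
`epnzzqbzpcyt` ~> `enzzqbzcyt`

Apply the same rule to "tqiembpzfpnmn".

tqiembzfnmn

Each output is the input with this applied: remove every "p".
So "tqiembpzfpnmn" becomes "tqiembzfnmn".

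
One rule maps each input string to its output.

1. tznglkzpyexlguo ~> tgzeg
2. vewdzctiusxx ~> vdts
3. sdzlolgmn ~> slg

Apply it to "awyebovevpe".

Looking at the pairs, the operation is to keep one character in every 3, starting at position 1 (positions 1st, 4th, 7th, ...).
Doing the same to "awyebovevpe": "aevp".

aevp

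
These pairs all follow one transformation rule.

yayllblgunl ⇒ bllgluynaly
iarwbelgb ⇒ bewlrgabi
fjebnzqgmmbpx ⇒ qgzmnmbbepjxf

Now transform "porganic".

In each case the input is transformed by: take characters alternately from the front and the back (1st, last, 2nd, 2nd-last, ...), then reverse the string.
For "porganic", step one produces "pcoirnga"; step two turns that into "agnriocp".

agnriocp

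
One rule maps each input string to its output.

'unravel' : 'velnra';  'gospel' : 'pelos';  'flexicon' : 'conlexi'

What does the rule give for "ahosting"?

inghost

The transformation: delete the first character, then move the last 3 characters to the front (rotate right by 3).
Applying both steps to "ahosting": "hosting", then "inghost".
(Check on "gospel": → "ospel" → "pelos" ✓)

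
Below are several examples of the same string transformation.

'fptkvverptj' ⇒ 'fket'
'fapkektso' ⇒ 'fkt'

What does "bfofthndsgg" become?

bfng

The transformation: keep one character in every 3, starting at position 1 (positions 1st, 4th, 7th, ...).
Doing the same to "bfofthndsgg": "bfng".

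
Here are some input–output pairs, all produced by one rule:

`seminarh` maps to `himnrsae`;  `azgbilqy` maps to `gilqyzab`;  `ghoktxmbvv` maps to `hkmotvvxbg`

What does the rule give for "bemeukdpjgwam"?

deegjkmmpuwab

In each case the input is transformed by: sort the characters into alphabetical order, then move the first 2 characters to the end (rotate left by 2).
On "bemeukdpjgwam": the first step gives "abdeegjkmmpuw", and the second then gives "deegjkmmpuwab".
(Check on "seminarh": → "aehimnrs" → "himnrsae" ✓)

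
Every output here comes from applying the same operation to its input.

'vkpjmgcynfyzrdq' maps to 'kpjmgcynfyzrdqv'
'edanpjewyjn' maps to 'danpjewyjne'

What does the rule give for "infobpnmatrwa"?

nfobpnmatrwai

The transformation: move the first character to the end.
On "infobpnmatrwa" that produces "nfobpnmatrwai".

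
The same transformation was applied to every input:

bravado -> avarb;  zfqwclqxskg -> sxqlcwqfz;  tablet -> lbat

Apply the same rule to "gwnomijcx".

jimonwg

The transformation: delete the last 2 characters, then reverse the string.
"gwnomijcx" → "gwnomij" → "jimonwg".
(Check on "zfqwclqxskg": → "zfqwclqxs" → "sxqlcwqfz" ✓)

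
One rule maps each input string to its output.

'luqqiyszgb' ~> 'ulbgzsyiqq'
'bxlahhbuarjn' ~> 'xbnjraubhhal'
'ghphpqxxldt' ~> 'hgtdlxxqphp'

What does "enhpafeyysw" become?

What's happening: move the first 2 characters to the end (rotate left by 2), then reverse the string.
For "enhpafeyysw", step one produces "hpafeyyswen"; step two turns that into "newsyyefaph".

newsyyefaph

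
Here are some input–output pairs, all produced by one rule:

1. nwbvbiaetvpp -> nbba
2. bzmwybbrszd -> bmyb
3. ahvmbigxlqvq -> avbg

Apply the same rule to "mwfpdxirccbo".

Each output is the input with this applied: keep every other character starting from the first (positions 1st, 3rd, 5th, ...), then keep only the first 4 characters.
"mwfpdxirccbo" → "mfdicb" → "mfdi".

mfdi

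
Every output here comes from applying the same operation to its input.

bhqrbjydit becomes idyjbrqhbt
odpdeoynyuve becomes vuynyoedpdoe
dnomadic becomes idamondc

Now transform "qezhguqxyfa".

fyxqughzeqa

In each case the input is transformed by: move the last character to the front, then reverse the string.
Doing the same to "qezhguqxyfa": "fyxqughzeqa".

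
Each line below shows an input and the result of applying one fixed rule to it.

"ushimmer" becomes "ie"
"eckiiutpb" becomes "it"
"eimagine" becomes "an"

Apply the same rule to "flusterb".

Rule — delete the first character, then keep one character in every 3, starting at position 3 (positions 3rd, 6th, 9th, ...).
For "flusterb", step one produces "lusterb"; step two turns that into "sr".
(Check on "ushimmer": → "shimmer" → "ie" ✓)

sr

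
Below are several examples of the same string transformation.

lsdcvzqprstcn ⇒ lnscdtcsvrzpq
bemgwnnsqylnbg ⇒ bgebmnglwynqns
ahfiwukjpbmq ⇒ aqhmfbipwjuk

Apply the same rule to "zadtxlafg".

zgafdatlx

What's happening: take characters alternately from the front and the back (1st, last, 2nd, 2nd-last, ...).
Doing the same to "zadtxlafg": "zgafdatlx".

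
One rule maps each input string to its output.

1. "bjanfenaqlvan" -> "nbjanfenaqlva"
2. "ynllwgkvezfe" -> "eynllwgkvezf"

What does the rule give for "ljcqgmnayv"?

The pattern: move the last character to the front.
Applying that to "ljcqgmnayv" gives "vljcqgmnay".

vljcqgmnay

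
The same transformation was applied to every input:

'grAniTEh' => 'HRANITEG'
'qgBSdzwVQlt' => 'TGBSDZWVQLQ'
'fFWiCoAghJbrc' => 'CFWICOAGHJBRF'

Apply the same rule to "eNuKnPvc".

CNUKNPVE

In each case the input is transformed by: swap the first and last characters, then convert every letter to uppercase.
Applying both steps to "eNuKnPvc": "cNuKnPve", then "CNUKNPVE".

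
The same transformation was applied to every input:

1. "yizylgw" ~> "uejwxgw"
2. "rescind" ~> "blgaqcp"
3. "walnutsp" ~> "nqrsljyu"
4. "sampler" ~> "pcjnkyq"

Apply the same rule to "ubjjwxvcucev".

In each case the input is transformed by: reverse the string, then shift every letter 2 places backward in the alphabet (wrapping around).
For "ubjjwxvcucev", step one produces "vecucvxwjjbu"; step two turns that into "tcasatvuhhzs".

tcasatvuhhzs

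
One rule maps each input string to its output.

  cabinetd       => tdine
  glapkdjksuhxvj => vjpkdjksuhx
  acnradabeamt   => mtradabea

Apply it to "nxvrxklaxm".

xmrxkla

In each case the input is transformed by: delete the first 3 characters, then move the last 2 characters to the front (rotate right by 2).
For "nxvrxklaxm", step one produces "rxklaxm"; step two turns that into "xmrxkla".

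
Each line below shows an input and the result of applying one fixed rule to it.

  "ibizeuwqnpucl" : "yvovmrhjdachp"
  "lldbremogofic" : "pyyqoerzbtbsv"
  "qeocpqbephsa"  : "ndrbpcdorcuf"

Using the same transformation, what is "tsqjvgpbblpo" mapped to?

In each case the input is transformed by: shift every letter 13 places forward in the alphabet (wrapping around) — i.e. ROT13, then move the last character to the front.
Starting from "tsqjvgpbblpo": after the first operation, "gfdwitcooycb"; after the second, "bgfdwitcooyc".

bgfdwitcooyc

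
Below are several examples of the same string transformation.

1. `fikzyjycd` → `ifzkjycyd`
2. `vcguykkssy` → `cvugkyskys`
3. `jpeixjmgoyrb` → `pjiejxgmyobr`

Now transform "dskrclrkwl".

sdrklckrlw

The rule is to swap each adjacent pair of characters (1↔2, 3↔4, ...).
Applying that to "dskrclrkwl" gives "sdrklckrlw".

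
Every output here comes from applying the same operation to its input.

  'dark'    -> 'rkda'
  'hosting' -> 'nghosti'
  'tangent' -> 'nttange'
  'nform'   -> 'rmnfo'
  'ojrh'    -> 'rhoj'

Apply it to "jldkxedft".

ftjldkxed

The rule is to move the last 2 characters to the front (rotate right by 2).
On "jldkxedft" that produces "ftjldkxed".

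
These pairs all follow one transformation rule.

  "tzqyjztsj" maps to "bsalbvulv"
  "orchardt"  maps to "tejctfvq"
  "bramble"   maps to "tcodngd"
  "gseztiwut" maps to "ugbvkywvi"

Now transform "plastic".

ncuvker

The rule is to shift every letter 2 places forward in the alphabet (wrapping around), then move the first character to the end.
Working it through for "plastic": intermediate "rncuvke", final "ncuvker".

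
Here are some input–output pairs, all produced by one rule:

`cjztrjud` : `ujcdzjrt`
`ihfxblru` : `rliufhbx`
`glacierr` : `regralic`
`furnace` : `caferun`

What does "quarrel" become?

The rule is to move the last 3 characters to the front (rotate right by 3), then swap each adjacent pair of characters (1↔2, 3↔4, ...).
On "quarrel": the first step gives "relquar", and the second then gives "erqlaur".

erqlaur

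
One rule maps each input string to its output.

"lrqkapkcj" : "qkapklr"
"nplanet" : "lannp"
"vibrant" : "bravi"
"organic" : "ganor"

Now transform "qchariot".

The rule is to delete the last 2 characters, then move the first 2 characters to the end (rotate left by 2).
For "qchariot" the result is "hariqc".

hariqc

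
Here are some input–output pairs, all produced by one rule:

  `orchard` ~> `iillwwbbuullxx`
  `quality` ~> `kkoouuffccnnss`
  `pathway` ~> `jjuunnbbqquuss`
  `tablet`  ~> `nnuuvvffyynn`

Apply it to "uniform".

oohhcczziillgg

The rule is to double every character, then shift every letter 6 places backward in the alphabet (wrapping around).
"uniform" → "oohhcczziillgg".
(Check on "quality": → "qquuaalliittyy" → "kkoouuffccnnss" ✓)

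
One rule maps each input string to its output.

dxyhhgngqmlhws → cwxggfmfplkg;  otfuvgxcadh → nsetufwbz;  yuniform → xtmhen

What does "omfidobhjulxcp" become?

The pattern: delete the last 2 characters, then shift every letter 1 place backward in the alphabet (wrapping around).
For "omfidobhjulxcp", step one produces "omfidobhjulx"; step two turns that into "nlehcnagitkw".
(Check on "dxyhhgngqmlhws": → "dxyhhgngqmlh" → "cwxggfmfplkg" ✓)

nlehcnagitkw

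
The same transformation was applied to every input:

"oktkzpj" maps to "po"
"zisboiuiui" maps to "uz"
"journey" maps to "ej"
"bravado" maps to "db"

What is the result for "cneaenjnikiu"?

ic

Looking at the pairs, the operation is to swap the first and last characters, then keep only the last 2 characters.
Working it through for "cneaenjnikiu": intermediate "uneaenjnikic", final "ic".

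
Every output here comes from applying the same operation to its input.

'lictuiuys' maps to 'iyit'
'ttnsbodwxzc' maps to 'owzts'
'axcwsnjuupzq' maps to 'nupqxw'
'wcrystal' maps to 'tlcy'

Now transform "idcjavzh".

vhdj

Rule — keep every other character starting from the second (positions 2nd, 4th, 6th, ...), then move the first 2 characters to the end (rotate left by 2).
Applying that to "idcjavzh" gives "vhdj".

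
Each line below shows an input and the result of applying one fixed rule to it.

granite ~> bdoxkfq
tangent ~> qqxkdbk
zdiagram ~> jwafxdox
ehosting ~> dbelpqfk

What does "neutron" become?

What's happening: move the last character to the front, then shift every letter 3 places backward in the alphabet (wrapping around).
So "neutron" becomes "kkbrqol".

kkbrqol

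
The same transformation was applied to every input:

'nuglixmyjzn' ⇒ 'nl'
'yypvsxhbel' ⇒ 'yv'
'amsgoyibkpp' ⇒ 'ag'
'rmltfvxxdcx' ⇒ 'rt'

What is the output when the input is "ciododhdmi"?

cd

What's happening: keep one character in every 3, starting at position 1 (positions 1st, 4th, 7th, ...), then keep only the first 2 characters.
On "ciododhdmi": the first step gives "cdhi", and the second then gives "cd".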